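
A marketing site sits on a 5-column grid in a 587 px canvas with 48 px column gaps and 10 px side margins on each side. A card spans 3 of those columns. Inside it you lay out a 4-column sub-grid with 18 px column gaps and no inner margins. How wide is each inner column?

66.75 px

Inside the margins: 587 − 20 = 567 px.
Subtracting 4 column gaps of 48 leaves 375 for 5 columns, so c = 75 px.
3 columns plus 2 column gaps: 225 + 96 = 321 px.
4 columns + 3 column gaps: 4d + 3·18 = 321.
4d = 321 − 54 = 267, so d = 66.75 px.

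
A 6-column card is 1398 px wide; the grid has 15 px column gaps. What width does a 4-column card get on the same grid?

927 px

1398 − 5·15 = 1323; ÷6 gives c = 220.5 px.
4-column span = 4·220.5 + 3·15 = 927 px.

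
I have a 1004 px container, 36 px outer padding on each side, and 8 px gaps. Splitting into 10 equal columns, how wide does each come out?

Take off 72 px of margins, leaving 932 px.
10 columns + 9 gaps: 10c + 9·8 = 932.
10c = 932 − 72 = 860, so c = 86 px.

86 px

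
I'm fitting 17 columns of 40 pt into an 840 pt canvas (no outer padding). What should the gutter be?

10 pt

17·40 + 16g = 840 → 16g = 160 → g = 10 pt.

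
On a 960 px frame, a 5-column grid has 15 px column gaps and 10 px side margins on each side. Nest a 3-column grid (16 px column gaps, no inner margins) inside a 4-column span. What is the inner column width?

239 px

Subtract both margins: 960 − 2·10 = 940 px.
5 columns + 4 column gaps: 5c + 4·15 = 940.
5c = 940 − 60 = 880, so c = 176 px.
Span of 4: 4·176 + 3·15 = 704 + 45 = 749 px.
3 columns + 2 column gaps: 3d + 2·16 = 749.
3d = 749 − 32 = 717, so d = 239 px.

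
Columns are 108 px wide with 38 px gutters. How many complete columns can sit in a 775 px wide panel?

5 columns

k columns need k·108 + (k−1)·38 = k·146 − 38.
k·146 − 38 ≤ 775 → k ≤ 813 / 146 ≈ 5.57, so k = 5.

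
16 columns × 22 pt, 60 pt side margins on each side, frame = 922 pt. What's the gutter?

Inside the margins: 922 − 120 = 802 pt.
16·22 + 15g = 802 → 15g = 450 → g = 30 pt.

30 pt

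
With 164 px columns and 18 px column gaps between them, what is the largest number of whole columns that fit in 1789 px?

9 columns

9 columns: 9·164 + 8·18 = 1620 px ≤ 1789.
10 columns: 1802 px > 1789. So 9.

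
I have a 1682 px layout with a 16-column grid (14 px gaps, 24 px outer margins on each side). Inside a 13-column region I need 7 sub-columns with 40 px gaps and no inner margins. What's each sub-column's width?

155 px

Subtract both margins: 1682 − 2·24 = 1634 px.
16c + 15·14 = 1634 → 16c = 1424 → c = 89 px.
Span of 13: 13·89 + 12·14 = 1157 + 168 = 1325 px.
1325 − 6·40 = 1085; ÷7 gives d = 155 px.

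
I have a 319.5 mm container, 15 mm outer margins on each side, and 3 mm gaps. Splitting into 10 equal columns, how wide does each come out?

26.25 mm

Content width = 319.5 − 2·15 = 289.5 mm.
10 columns + 9 gaps: 10c + 9·3 = 289.5.
10c = 289.5 − 27 = 262.5, so c = 26.25 mm.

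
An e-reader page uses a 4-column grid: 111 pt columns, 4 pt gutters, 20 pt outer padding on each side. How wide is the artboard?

Artboard = 2·20 + 4·111 + 3·4 = 40 + 444 + 12 = 496 pt.

496 pt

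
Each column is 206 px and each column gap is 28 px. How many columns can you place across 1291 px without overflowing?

5 columns

Each extra column adds 206 + 28 = 234 px.
(1291 + 28) / 234 = 5.64, so 5 columns fit.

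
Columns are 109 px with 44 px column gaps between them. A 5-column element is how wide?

721 px

5 columns plus 4 column gaps: 545 + 176 = 721 px.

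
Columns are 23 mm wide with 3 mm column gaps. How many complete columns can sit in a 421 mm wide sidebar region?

16 columns

Each extra column adds 23 + 3 = 26 mm.
(421 + 3) / 26 = 16.31, so 16 columns fit.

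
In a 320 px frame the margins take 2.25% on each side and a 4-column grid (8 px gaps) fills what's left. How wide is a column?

Margins: 2.25% × 320 = 7.2 px each, so content = 320 − 14.4 = 305.6 px.
4 columns + 3 gaps: 4c + 3·8 = 305.6.
4c = 305.6 − 24 = 281.6, so c = 70.4 px.

70.4 px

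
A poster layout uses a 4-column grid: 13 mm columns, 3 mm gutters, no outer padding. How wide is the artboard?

Summing: 52 + 9 = 61 mm.

61 mm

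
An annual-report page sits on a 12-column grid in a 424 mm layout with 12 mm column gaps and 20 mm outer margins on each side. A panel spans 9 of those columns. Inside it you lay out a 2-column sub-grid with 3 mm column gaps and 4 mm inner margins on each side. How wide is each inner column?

Outer content = 424 − 2·20 = 384 mm.
12c + 11·12 = 384 → 12c = 252 → c = 21 mm.
Span of 9: 9·21 + 8·12 = 189 + 96 = 285 mm.
Inner content = 285 − 2·4 = 277 mm.
Subtracting 1 column gap of 3 leaves 274 for 2 columns, so d = 137 mm.

137 mm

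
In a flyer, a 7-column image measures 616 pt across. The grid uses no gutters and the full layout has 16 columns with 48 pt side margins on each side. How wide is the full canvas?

1504 pt

7c = 616 → c = 88 pt.
Total width: 2·48 + 16·88 = 1504 pt.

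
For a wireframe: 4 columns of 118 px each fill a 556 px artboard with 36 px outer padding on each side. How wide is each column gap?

Content width = 556 − 2·36 = 484 px.
4 columns take 4·118 = 472 px; remaining 12 splits into 3 column gaps.
g = 12 / 3 = 4 px.

4 px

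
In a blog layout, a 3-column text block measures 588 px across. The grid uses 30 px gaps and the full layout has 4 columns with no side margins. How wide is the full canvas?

794 px

Subtracting 2 gaps of 30 leaves 528 for 3 columns, so c = 176 px.
Total width: 4·176 + 3·30 = 794 px.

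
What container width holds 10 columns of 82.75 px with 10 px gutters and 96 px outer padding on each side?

Total width: 2·96 + 10·82.75 + 9·10 = 1109.5 px.

1109.5 px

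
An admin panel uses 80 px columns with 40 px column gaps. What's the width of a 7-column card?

800 px

Span of 7: 7·80 + 6·40 = 560 + 240 = 800 px.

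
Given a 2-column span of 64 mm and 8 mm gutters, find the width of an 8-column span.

280 mm

2c + 1·8 = 64 → 2c = 56 → c = 28 mm.
Span of 8: 8·28 + 7·8 = 224 + 56 = 280 mm.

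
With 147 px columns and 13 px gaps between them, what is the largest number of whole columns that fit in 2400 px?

15 columns

k columns need k·147 + (k−1)·13 = k·160 − 13.
k·160 − 13 ≤ 2400 → k ≤ 2413 / 160 ≈ 15.08, so k = 15.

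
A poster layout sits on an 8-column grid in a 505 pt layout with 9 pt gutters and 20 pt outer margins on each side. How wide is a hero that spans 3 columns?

Content width = 505 − 2·20 = 465 pt.
465 − 7·9 = 402; ÷8 gives c = 50.25 pt.
3-column span = 3·50.25 + 2·9 = 168.75 pt.

168.75 pt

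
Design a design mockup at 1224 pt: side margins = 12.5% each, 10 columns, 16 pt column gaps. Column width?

77.4 pt

Each margin = 12.5% of 1224 = 153 pt; content = 1224 − 2·153 = 918 pt.
Subtracting 9 column gaps of 16 leaves 774 for 10 columns, so c = 77.4 pt.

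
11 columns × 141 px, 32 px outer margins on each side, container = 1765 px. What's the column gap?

15 px

Content width = 1765 − 2·32 = 1701 px.
Columns use 1551 px, leaving 150 px across 10 column gaps = 15 px each.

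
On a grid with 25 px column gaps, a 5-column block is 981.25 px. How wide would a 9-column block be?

5 columns + 4 column gaps: 5c + 4·25 = 981.25.
5c = 981.25 − 100 = 881.25, so c = 176.25 px.
9 columns plus 8 column gaps: 1586.25 + 200 = 1786.25 px.

1786.25 px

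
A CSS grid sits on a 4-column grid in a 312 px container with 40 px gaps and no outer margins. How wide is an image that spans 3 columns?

224 px

4c + 3·40 = 312 → 4c = 192 → c = 48 px.
3 columns plus 2 gaps: 144 + 80 = 224 px.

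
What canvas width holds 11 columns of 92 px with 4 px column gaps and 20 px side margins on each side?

Canvas = 2·20 + 11·92 + 10·4 = 40 + 1012 + 40 = 1092 px.

1092 px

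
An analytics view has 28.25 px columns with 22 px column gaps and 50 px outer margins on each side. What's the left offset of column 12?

Before column 12: the margin + 11 columns + 11 column gaps.
Offset = 50 + 11·(28.25 + 22) = 50 + 552.75 = 602.75 px.

602.75 px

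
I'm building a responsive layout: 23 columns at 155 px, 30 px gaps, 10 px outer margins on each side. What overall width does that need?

Total width: 2·10 + 23·155 + 22·30 = 4245 px.

4245 px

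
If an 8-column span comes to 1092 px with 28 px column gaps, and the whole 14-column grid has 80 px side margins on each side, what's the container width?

Subtracting 7 column gaps of 28 leaves 896 for 8 columns, so c = 112 px.
Container = 2·80 + 14·112 + 13·28 = 160 + 1568 + 364 = 2092 px.

2092 px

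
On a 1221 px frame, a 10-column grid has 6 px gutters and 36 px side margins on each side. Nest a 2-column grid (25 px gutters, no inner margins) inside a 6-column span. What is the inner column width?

331 px

Subtract both margins: 1221 − 2·36 = 1149 px.
10 columns + 9 gutters: 10c + 9·6 = 1149.
10c = 1149 − 54 = 1095, so c = 109.5 px.
6 columns plus 5 gutters: 657 + 30 = 687 px.
2d + 1·25 = 687 → 2d = 662 → d = 331 px.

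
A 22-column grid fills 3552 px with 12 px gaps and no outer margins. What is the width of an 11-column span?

22 columns + 21 gaps: 22c + 21·12 = 3552.
22c = 3552 − 252 = 3300, so c = 150 px.
Span of 11: 11·150 + 10·12 = 1650 + 120 = 1770 px.

1770 px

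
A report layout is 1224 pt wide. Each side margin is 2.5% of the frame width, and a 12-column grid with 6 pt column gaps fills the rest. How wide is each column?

91.4 pt

1224 × (1 − 2·2.5%) = 1224 × 95% = 1162.8 pt for the columns.
1162.8 − 11·6 = 1096.8; ÷12 gives c = 91.4 pt.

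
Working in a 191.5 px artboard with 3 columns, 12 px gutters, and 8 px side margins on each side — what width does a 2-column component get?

Take off 16 px of margins, leaving 175.5 px.
3c + 2·12 = 175.5 → 3c = 151.5 → c = 50.5 px.
2 columns plus 1 gutter: 101 + 12 = 113 px.

113 px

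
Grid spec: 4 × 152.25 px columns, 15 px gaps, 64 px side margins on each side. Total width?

782 px

Canvas = 2·64 + 4·152.25 + 3·15 = 128 + 609 + 45 = 782 px.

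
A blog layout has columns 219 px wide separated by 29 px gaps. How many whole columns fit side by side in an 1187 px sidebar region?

4 columns

4 columns: 4·219 + 3·29 = 963 px ≤ 1187.
5 columns: 1211 px > 1187. So 4.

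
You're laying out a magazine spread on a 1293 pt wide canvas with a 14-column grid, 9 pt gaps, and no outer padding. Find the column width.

84 pt

Subtracting 13 gaps of 9 leaves 1176 for 14 columns, so c = 84 pt.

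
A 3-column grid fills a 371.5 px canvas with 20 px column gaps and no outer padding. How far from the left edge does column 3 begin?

261 px

371.5 − 2·20 = 331.5; ÷3 gives c = 110.5 px.
No margin, so column 3 starts at 2·(column + gutter) = 2·130.5 = 261 px.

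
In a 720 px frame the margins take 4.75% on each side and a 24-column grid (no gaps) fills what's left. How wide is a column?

27.15 px

720 × (1 − 2·4.75%) = 720 × 90.5% = 651.6 px for the columns.
With no gaps, each column is 651.6/24 = 27.15 px.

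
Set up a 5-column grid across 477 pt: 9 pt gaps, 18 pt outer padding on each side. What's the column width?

81 pt

Inside the margins: 477 − 36 = 441 pt.
441 − 4·9 = 405; ÷5 gives c = 81 pt.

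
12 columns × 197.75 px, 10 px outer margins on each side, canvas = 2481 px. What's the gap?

8 px

Inside the margins: 2481 − 20 = 2461 px.
Columns use 2373 px, leaving 88 px across 11 gaps = 8 px each.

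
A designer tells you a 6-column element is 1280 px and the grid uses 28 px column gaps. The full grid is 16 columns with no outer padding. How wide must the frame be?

6 columns + 5 column gaps: 6c + 5·28 = 1280.
6c = 1280 − 140 = 1140, so c = 190 px.
Summing: 3040 + 420 = 3460 px.

3460 px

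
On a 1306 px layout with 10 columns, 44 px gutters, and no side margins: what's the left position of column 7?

810 px

10 columns + 9 gutters: 10c + 9·44 = 1306.
10c = 1306 − 396 = 910, so c = 91 px.
Before column 7: 6 columns + 6 gutters.
Offset = 6·(91 + 44) = 6·135 = 810 px.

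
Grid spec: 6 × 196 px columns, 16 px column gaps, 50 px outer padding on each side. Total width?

Layout = 2·50 + 6·196 + 5·16 = 100 + 1176 + 80 = 1356 px.

1356 px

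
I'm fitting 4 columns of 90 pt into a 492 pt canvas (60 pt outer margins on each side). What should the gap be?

Subtract both margins: 492 − 2·60 = 372 pt.
4 columns take 4·90 = 360 pt; remaining 12 splits into 3 gaps.
g = 12 / 3 = 4 pt.

4 pt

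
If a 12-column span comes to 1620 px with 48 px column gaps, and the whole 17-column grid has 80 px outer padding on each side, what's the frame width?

12 columns + 11 column gaps: 12c + 11·48 = 1620.
12c = 1620 − 528 = 1092, so c = 91 px.
Adding margins, columns and gutters: 160 + 1547 + 768 = 2475 px.

2475 px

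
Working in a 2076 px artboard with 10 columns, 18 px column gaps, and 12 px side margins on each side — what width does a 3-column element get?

Inside the margins: 2076 − 24 = 2052 px.
10 columns + 9 column gaps: 10c + 9·18 = 2052.
10c = 2052 − 162 = 1890, so c = 189 px.
3-column span = 3·189 + 2·18 = 603 px.

603 px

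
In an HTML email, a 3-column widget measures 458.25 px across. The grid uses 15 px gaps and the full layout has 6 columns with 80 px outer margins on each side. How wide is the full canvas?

1091.5 px

458.25 − 2·15 = 428.25; ÷3 gives c = 142.75 px.
Adding margins, columns and gutters: 160 + 856.5 + 75 = 1091.5 px.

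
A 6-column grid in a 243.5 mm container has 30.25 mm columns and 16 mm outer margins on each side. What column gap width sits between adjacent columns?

Subtract both margins: 243.5 − 2·16 = 211.5 mm.
Columns use 181.5 mm, leaving 30 mm across 5 column gaps = 6 mm each.

6 mm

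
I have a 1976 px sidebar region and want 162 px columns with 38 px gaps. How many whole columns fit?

10 columns: 10·162 + 9·38 = 1962 px ≤ 1976.
11 columns: 2162 px > 1976. So 10.

10 columns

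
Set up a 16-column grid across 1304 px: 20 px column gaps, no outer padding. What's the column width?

16c + 15·20 = 1304 → 16c = 1004 → c = 62.75 px.

62.75 px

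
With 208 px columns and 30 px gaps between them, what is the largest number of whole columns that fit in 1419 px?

6 columns

Each extra column adds 208 + 30 = 238 px.
(1419 + 30) / 238 = 6.09, so 6 columns fit.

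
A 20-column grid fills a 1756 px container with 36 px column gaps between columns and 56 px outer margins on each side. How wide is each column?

Subtract both margins: 1756 − 2·56 = 1644 px.
20 columns + 19 column gaps: 20c + 19·36 = 1644.
20c = 1644 − 684 = 960, so c = 48 px.

48 px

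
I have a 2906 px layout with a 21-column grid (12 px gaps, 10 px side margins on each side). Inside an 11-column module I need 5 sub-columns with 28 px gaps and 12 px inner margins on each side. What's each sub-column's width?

274 px

Take off 20 px of margins, leaving 2886 px.
21c + 20·12 = 2886 → 21c = 2646 → c = 126 px.
Span of 11: 11·126 + 10·12 = 1386 + 120 = 1506 px.
Inner content = 1506 − 2·12 = 1482 px.
1482 − 4·28 = 1370; ÷5 gives d = 274 px.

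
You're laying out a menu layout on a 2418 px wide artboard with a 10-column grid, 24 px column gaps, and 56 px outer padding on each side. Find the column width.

Inside the margins: 2418 − 112 = 2306 px.
2306 − 9·24 = 2090; ÷10 gives c = 209 px.

209 px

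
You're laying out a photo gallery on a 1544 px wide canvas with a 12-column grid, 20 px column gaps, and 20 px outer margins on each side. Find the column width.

107 px

Content width = 1544 − 2·20 = 1504 px.
12 columns + 11 column gaps: 12c + 11·20 = 1504.
12c = 1504 − 220 = 1284, so c = 107 px.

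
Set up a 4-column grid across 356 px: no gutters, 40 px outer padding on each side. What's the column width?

69 px

Subtract both margins: 356 − 2·40 = 276 px.
With no gutters, each column is 276/4 = 69 px.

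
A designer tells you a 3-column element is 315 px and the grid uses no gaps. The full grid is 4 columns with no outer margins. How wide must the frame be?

420 px

With no gaps, each column is 315/3 = 105 px.
Total width: 4·105 = 420 px.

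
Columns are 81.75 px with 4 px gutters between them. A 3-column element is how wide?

253.25 px

3 columns plus 2 gutters: 245.25 + 8 = 253.25 px.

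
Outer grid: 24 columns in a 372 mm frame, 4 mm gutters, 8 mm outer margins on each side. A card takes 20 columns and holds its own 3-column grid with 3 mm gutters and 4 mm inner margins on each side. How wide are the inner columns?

94 mm

Outer content = 372 − 2·8 = 356 mm.
Subtracting 23 gutters of 4 leaves 264 for 24 columns, so c = 11 mm.
20 columns plus 19 gutters: 220 + 76 = 296 mm.
Inner content = 296 − 2·4 = 288 mm.
288 − 2·3 = 282; ÷3 gives d = 94 mm.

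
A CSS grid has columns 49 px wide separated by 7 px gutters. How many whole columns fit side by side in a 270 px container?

4 columns

Each extra column adds 49 + 7 = 56 px.
(270 + 7) / 56 = 4.95, so 4 columns fit.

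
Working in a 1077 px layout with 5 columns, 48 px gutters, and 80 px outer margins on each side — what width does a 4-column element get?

Subtract both margins: 1077 − 2·80 = 917 px.
5 columns + 4 gutters: 5c + 4·48 = 917.
5c = 917 − 192 = 725, so c = 145 px.
4 columns plus 3 gutters: 580 + 144 = 724 px.

724 px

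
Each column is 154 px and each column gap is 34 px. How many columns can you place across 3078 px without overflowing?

Each extra column adds 154 + 34 = 188 px.
(3078 + 34) / 188 = 16.55, so 16 columns fit.

16 columns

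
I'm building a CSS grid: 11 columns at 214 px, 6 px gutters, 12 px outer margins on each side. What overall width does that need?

Adding margins, columns and gutters: 24 + 2354 + 60 = 2438 px.

2438 px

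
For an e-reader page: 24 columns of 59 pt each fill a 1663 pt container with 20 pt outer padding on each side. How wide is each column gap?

Take off 40 pt of margins, leaving 1623 pt.
24·59 + 23g = 1623 → 23g = 207 → g = 9 pt.

9 pt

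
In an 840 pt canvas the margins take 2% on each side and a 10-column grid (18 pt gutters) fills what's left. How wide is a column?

64.44 pt

Margins: 2% × 840 = 16.8 pt each, so content = 840 − 33.6 = 806.4 pt.
10c + 9·18 = 806.4 → 10c = 644.4 → c = 64.44 pt.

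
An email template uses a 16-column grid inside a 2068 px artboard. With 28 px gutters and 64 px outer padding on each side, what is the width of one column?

Inside the margins: 2068 − 128 = 1940 px.
16c + 15·28 = 1940 → 16c = 1520 → c = 95 px.

95 px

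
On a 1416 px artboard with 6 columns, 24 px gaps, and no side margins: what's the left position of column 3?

480 px

Subtracting 5 gaps of 24 leaves 1296 for 6 columns, so c = 216 px.
No margin, so column 3 starts at 2·(column + gutter) = 2·240 = 480 px.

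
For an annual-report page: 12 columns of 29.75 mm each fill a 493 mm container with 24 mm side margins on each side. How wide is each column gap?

8 mm

Take off 48 mm of margins, leaving 445 mm.
12 columns take 12·29.75 = 357 mm; remaining 88 splits into 11 column gaps.
g = 88 / 11 = 8 mm.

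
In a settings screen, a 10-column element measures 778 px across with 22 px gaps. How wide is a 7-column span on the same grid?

Subtracting 9 gaps of 22 leaves 580 for 10 columns, so c = 58 px.
Span of 7: 7·58 + 6·22 = 406 + 132 = 538 px.

538 px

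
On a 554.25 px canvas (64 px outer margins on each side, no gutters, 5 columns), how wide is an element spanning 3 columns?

255.75 px

Content width = 554.25 − 2·64 = 426.25 px.
With no gutters, each column is 426.25/5 = 85.25 px.
3-column span = 3·85.25 = 255.75 px.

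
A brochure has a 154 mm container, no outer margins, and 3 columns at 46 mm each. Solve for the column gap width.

8 mm

3 columns take 3·46 = 138 mm; remaining 16 splits into 2 column gaps.
g = 16 / 2 = 8 mm.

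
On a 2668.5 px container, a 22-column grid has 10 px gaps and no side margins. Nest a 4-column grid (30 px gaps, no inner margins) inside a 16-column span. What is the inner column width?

462 px

22 columns + 21 gaps: 22c + 21·10 = 2668.5.
22c = 2668.5 − 210 = 2458.5, so c = 111.75 px.
Span of 16: 16·111.75 + 15·10 = 1788 + 150 = 1938 px.
4 columns + 3 gaps: 4d + 3·30 = 1938.
4d = 1938 − 90 = 1848, so d = 462 px.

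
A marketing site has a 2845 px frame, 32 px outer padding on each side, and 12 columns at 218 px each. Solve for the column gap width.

Content width = 2845 − 2·32 = 2781 px.
12 columns take 12·218 = 2616 px; remaining 165 splits into 11 column gaps.
g = 165 / 11 = 15 px.

15 px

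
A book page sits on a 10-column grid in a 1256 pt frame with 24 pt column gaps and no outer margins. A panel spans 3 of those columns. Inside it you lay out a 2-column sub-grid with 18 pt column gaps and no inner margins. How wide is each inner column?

171 pt

Subtracting 9 column gaps of 24 leaves 1040 for 10 columns, so c = 104 pt.
3 columns plus 2 column gaps: 312 + 48 = 360 pt.
360 − 1·18 = 342; ÷2 gives d = 171 pt.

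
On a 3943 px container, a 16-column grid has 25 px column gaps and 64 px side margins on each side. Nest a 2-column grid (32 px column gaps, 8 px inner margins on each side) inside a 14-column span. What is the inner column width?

1643.5 px

Outer content = 3943 − 2·64 = 3815 px.
Subtracting 15 column gaps of 25 leaves 3440 for 16 columns, so c = 215 px.
Span of 14: 14·215 + 13·25 = 3010 + 325 = 3335 px.
Inner content = 3335 − 2·8 = 3319 px.
2 columns + 1 column gap: 2d + 1·32 = 3319.
2d = 3319 − 32 = 3287, so d = 1643.5 px.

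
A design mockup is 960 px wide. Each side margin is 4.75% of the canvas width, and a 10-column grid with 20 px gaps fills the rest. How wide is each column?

960 × (1 − 2·4.75%) = 960 × 90.5% = 868.8 px for the columns.
10c + 9·20 = 868.8 → 10c = 688.8 → c = 68.88 px.

68.88 px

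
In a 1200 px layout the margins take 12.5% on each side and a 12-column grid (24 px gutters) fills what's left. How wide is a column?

Each margin = 12.5% of 1200 = 150 px; content = 1200 − 2·150 = 900 px.
12c + 11·24 = 900 → 12c = 636 → c = 53 px.

53 px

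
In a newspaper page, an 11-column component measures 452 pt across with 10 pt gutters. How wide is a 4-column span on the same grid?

158 pt

11c + 10·10 = 452 → 11c = 352 → c = 32 pt.
4-column span = 4·32 + 3·10 = 158 pt.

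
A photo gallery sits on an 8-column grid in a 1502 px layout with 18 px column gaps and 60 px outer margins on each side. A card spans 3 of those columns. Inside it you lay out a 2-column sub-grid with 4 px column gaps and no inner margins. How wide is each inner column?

Take off 120 px of margins, leaving 1382 px.
Subtracting 7 column gaps of 18 leaves 1256 for 8 columns, so c = 157 px.
3 columns plus 2 column gaps: 471 + 36 = 507 px.
507 − 1·4 = 503; ÷2 gives d = 251.5 px.

251.5 px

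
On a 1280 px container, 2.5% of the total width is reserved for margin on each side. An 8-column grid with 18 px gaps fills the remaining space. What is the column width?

Margins: 2.5% × 1280 = 32 px each, so content = 1280 − 64 = 1216 px.
1216 − 7·18 = 1090; ÷8 gives c = 136.25 px.

136.25 px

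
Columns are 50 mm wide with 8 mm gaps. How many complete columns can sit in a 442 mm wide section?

7 columns

7 columns: 7·50 + 6·8 = 398 mm ≤ 442.
8 columns: 456 mm > 442. So 7.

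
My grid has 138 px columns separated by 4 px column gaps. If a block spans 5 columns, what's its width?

5 columns plus 4 column gaps: 690 + 16 = 706 px.

706 px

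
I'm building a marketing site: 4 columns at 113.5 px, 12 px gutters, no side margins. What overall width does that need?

Summing: 454 + 36 = 490 px.

490 px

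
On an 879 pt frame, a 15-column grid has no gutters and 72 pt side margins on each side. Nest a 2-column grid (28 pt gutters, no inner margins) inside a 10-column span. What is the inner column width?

Inside the margins: 879 − 144 = 735 pt.
With no gutters, each column is 735/15 = 49 pt.
10-column span = 10·49 = 490 pt.
2d + 1·28 = 490 → 2d = 462 → d = 231 pt.

231 pt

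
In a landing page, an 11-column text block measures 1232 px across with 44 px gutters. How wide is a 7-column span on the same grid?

11c + 10·44 = 1232 → 11c = 792 → c = 72 px.
Span of 7: 7·72 + 6·44 = 504 + 264 = 768 px.

768 px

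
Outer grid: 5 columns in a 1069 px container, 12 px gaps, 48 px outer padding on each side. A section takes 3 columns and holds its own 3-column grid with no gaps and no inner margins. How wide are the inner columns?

Outer content = 1069 − 2·48 = 973 px.
5c + 4·12 = 973 → 5c = 925 → c = 185 px.
3-column span = 3·185 + 2·12 = 579 px.
579 / 3 = 193 px per column.

193 px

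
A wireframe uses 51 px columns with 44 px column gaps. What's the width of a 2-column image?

146 px

2 columns plus 1 column gap: 102 + 44 = 146 px.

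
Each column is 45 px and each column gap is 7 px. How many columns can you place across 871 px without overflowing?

16 columns

Each extra column adds 45 + 7 = 52 px.
(871 + 7) / 52 = 16.88, so 16 columns fit.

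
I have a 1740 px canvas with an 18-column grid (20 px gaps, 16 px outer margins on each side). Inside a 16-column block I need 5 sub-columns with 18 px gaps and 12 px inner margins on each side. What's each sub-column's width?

284 px

Subtract both margins: 1740 − 2·16 = 1708 px.
18 columns + 17 gaps: 18c + 17·20 = 1708.
18c = 1708 − 340 = 1368, so c = 76 px.
16-column span = 16·76 + 15·20 = 1516 px.
Inner content = 1516 − 2·12 = 1492 px.
Subtracting 4 gaps of 18 leaves 1420 for 5 columns, so d = 284 px.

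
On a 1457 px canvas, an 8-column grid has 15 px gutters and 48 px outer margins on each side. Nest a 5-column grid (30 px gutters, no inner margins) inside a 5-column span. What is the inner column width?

Take off 96 px of margins, leaving 1361 px.
Subtracting 7 gutters of 15 leaves 1256 for 8 columns, so c = 157 px.
5-column span = 5·157 + 4·15 = 845 px.
Subtracting 4 gutters of 30 leaves 725 for 5 columns, so d = 145 px.

145 px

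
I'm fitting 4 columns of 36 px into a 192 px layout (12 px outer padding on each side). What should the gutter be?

8 px

Content width = 192 − 2·12 = 168 px.
4 columns take 4·36 = 144 px; remaining 24 splits into 3 gutters.
g = 24 / 3 = 8 px.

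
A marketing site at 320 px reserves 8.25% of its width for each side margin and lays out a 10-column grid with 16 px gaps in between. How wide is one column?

12.32 px

320 × (1 − 2·8.25%) = 320 × 83.5% = 267.2 px for the columns.
267.2 − 9·16 = 123.2; ÷10 gives c = 12.32 px.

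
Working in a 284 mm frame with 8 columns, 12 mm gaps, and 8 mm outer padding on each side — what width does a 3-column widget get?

93 mm

Inside the margins: 284 − 16 = 268 mm.
268 − 7·12 = 184; ÷8 gives c = 23 mm.
3 columns plus 2 gaps: 69 + 24 = 93 mm.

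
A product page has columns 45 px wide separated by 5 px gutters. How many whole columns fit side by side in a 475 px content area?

9 columns

9 columns: 9·45 + 8·5 = 445 px ≤ 475.
10 columns: 495 px > 475. So 9.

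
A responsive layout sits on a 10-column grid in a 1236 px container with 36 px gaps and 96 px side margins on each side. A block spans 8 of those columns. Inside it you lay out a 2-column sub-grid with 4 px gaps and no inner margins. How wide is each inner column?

412 px

Subtract both margins: 1236 − 2·96 = 1044 px.
10c + 9·36 = 1044 → 10c = 720 → c = 72 px.
8 columns plus 7 gaps: 576 + 252 = 828 px.
2 columns + 1 gap: 2d + 1·4 = 828.
2d = 828 − 4 = 824, so d = 412 px.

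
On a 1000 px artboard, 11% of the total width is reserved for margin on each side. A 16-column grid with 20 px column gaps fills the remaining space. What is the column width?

30 px

Each margin = 11% of 1000 = 110 px; content = 1000 − 2·110 = 780 px.
780 − 15·20 = 480; ÷16 gives c = 30 px.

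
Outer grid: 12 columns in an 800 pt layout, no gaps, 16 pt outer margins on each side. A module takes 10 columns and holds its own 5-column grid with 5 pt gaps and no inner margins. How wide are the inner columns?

Take off 32 pt of margins, leaving 768 pt.
768 / 12 = 64 pt per column.
With no gaps, 10 columns span 10·64 = 640 pt.
640 − 4·5 = 620; ÷5 gives d = 124 pt.

124 pt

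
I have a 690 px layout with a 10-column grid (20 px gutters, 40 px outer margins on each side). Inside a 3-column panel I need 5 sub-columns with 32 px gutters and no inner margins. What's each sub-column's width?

8.2 px

Inside the margins: 690 − 80 = 610 px.
Subtracting 9 gutters of 20 leaves 430 for 10 columns, so c = 43 px.
3-column span = 3·43 + 2·20 = 169 px.
5d + 4·32 = 169 → 5d = 41 → d = 8.2 px.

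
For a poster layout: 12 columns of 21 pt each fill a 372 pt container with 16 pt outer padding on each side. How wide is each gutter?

Subtract both margins: 372 − 2·16 = 340 pt.
12·21 + 11g = 340 → 11g = 88 → g = 8 pt.

8 pt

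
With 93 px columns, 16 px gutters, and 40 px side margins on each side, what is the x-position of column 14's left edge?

1457 px

Column 14 starts at margin + 13·(column + gutter) = 40 + 13·109 = 1457 px.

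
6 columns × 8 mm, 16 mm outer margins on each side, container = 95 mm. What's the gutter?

3 mm

Take off 32 mm of margins, leaving 63 mm.
Columns use 48 mm, leaving 15 mm across 5 gutters = 3 mm each.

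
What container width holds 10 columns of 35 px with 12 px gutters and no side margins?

458 px

Total width: 10·35 + 9·12 = 458 px.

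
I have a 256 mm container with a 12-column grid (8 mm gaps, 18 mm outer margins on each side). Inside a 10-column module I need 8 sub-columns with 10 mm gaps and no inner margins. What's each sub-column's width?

14 mm

Inside the margins: 256 − 36 = 220 mm.
Subtracting 11 gaps of 8 leaves 132 for 12 columns, so c = 11 mm.
10 columns plus 9 gaps: 110 + 72 = 182 mm.
8d + 7·10 = 182 → 8d = 112 → d = 14 mm.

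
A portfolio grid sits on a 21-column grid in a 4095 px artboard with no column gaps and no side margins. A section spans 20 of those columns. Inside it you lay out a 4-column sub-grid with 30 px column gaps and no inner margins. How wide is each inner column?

952.5 px

4095 / 21 = 195 px per column.
20-column span = 20·195 = 3900 px.
4 columns + 3 column gaps: 4d + 3·30 = 3900.
4d = 3900 − 90 = 3810, so d = 952.5 px.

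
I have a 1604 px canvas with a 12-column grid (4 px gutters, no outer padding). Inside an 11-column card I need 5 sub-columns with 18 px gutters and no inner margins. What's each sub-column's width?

279.6 px

12c + 11·4 = 1604 → 12c = 1560 → c = 130 px.
Span of 11: 11·130 + 10·4 = 1430 + 40 = 1470 px.
5 columns + 4 gutters: 5d + 4·18 = 1470.
5d = 1470 − 72 = 1398, so d = 279.6 px.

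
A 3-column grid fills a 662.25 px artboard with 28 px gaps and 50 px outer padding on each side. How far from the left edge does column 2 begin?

246.75 px

Subtract both margins: 662.25 − 2·50 = 562.25 px.
Subtracting 2 gaps of 28 leaves 506.25 for 3 columns, so c = 168.75 px.
Before column 2: the margin + 1 column + 1 gap.
Offset = 50 + 1·(168.75 + 28) = 50 + 196.75 = 246.75 px.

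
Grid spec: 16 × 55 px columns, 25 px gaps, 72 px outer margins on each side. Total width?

1399 px

Canvas = 2·72 + 16·55 + 15·25 = 144 + 880 + 375 = 1399 px.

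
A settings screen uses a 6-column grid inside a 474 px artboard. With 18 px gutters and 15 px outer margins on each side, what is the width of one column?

59 px

Inside the margins: 474 − 30 = 444 px.
6c + 5·18 = 444 → 6c = 354 → c = 59 px.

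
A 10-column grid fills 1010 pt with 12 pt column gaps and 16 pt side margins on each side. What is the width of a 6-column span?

582 pt

Content width = 1010 − 2·16 = 978 pt.
978 − 9·12 = 870; ÷10 gives c = 87 pt.
6 columns plus 5 column gaps: 522 + 60 = 582 pt.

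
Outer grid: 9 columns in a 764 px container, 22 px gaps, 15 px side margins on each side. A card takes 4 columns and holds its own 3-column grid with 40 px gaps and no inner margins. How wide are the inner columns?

78 px

Subtract both margins: 764 − 2·15 = 734 px.
9c + 8·22 = 734 → 9c = 558 → c = 62 px.
Span of 4: 4·62 + 3·22 = 248 + 66 = 314 px.
314 − 2·40 = 234; ÷3 gives d = 78 px.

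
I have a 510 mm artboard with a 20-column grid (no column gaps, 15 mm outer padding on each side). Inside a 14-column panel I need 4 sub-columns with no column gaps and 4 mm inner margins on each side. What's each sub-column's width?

82 mm

Take off 30 mm of margins, leaving 480 mm.
20c = 480 → c = 24 mm.
With no column gaps, 14 columns span 14·24 = 336 mm.
Inner content = 336 − 2·4 = 328 mm.
With no column gaps, each column is 328/4 = 82 mm.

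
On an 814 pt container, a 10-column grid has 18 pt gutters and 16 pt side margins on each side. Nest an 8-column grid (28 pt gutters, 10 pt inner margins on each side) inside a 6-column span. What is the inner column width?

Inside the margins: 814 − 32 = 782 pt.
10 columns + 9 gutters: 10c + 9·18 = 782.
10c = 782 − 162 = 620, so c = 62 pt.
6-column span = 6·62 + 5·18 = 462 pt.
Inner content = 462 − 2·10 = 442 pt.
Subtracting 7 gutters of 28 leaves 246 for 8 columns, so d = 30.75 pt.

30.75 pt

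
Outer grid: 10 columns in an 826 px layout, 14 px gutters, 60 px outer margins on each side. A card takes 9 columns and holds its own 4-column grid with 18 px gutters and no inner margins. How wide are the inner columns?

145 px

Subtract both margins: 826 − 2·60 = 706 px.
10 columns + 9 gutters: 10c + 9·14 = 706.
10c = 706 − 126 = 580, so c = 58 px.
9-column span = 9·58 + 8·14 = 634 px.
Subtracting 3 gutters of 18 leaves 580 for 4 columns, so d = 145 px.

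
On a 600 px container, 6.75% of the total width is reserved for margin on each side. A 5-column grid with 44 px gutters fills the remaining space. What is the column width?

600 × (1 − 2·6.75%) = 600 × 86.5% = 519 px for the columns.
5 columns + 4 gutters: 5c + 4·44 = 519.
5c = 519 − 176 = 343, so c = 68.6 px.

68.6 px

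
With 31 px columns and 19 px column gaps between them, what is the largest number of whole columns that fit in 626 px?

12 columns

Each extra column adds 31 + 19 = 50 px.
(626 + 19) / 50 = 12.90, so 12 columns fit.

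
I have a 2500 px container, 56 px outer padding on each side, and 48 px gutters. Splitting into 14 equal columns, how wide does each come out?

126 px

Subtract both margins: 2500 − 2·56 = 2388 px.
Subtracting 13 gutters of 48 leaves 1764 for 14 columns, so c = 126 px.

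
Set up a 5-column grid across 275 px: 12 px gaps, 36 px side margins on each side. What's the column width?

Inside the margins: 275 − 72 = 203 px.
5c + 4·12 = 203 → 5c = 155 → c = 31 px.

31 px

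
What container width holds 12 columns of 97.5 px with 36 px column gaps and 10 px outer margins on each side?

1586 px

Adding margins, columns and gutters: 20 + 1170 + 396 = 1586 px.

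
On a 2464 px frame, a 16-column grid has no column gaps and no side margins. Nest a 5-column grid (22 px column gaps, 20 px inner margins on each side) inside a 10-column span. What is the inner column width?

282.4 px

2464 / 16 = 154 px per column.
10-column span = 10·154 = 1540 px.
Inner content = 1540 − 2·20 = 1500 px.
Subtracting 4 column gaps of 22 leaves 1412 for 5 columns, so d = 282.4 px.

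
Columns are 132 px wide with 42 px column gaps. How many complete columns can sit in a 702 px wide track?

Each extra column adds 132 + 42 = 174 px.
(702 + 42) / 174 = 4.28, so 4 columns fit.

4 columns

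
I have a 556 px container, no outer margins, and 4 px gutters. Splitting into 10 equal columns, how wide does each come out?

52 px

10c + 9·4 = 556 → 10c = 520 → c = 52 px.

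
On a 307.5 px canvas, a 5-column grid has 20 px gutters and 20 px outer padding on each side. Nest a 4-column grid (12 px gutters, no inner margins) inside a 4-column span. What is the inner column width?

Inside the margins: 307.5 − 40 = 267.5 px.
Subtracting 4 gutters of 20 leaves 187.5 for 5 columns, so c = 37.5 px.
Span of 4: 4·37.5 + 3·20 = 150 + 60 = 210 px.
4d + 3·12 = 210 → 4d = 174 → d = 43.5 px.

43.5 px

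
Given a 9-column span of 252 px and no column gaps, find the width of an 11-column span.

9c = 252 → c = 28 px.
With no column gaps, 11 columns span 11·28 = 308 px.

308 px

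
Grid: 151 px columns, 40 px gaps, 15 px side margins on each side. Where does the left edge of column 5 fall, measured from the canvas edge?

Column 5 starts at margin + 4·(column + gutter) = 15 + 4·191 = 779 px.

779 px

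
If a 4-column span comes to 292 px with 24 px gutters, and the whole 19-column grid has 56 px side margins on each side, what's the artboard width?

1589 px

292 − 3·24 = 220; ÷4 gives c = 55 px.
Total width: 2·56 + 19·55 + 18·24 = 1589 px.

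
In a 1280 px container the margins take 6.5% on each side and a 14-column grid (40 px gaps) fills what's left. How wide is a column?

Margins: 6.5% × 1280 = 83.2 px each, so content = 1280 − 166.4 = 1113.6 px.
14 columns + 13 gaps: 14c + 13·40 = 1113.6.
14c = 1113.6 − 520 = 593.6, so c = 42.4 px.

42.4 px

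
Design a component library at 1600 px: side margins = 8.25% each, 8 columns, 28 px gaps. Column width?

142.5 px

1600 × (1 − 2·8.25%) = 1600 × 83.5% = 1336 px for the columns.
Subtracting 7 gaps of 28 leaves 1140 for 8 columns, so c = 142.5 px.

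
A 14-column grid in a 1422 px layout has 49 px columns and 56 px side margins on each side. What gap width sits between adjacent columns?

48 px

Content width = 1422 − 2·56 = 1310 px.
14 columns take 14·49 = 686 px; remaining 624 splits into 13 gaps.
g = 624 / 13 = 48 px.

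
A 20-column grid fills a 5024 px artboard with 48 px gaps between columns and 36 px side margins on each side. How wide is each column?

202 px

Content width = 5024 − 2·36 = 4952 px.
20 columns + 19 gaps: 20c + 19·48 = 4952.
20c = 4952 − 912 = 4040, so c = 202 px.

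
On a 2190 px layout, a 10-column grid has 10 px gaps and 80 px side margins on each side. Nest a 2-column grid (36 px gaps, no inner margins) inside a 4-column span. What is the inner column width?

385 px

Take off 160 px of margins, leaving 2030 px.
10c + 9·10 = 2030 → 10c = 1940 → c = 194 px.
4-column span = 4·194 + 3·10 = 806 px.
2d + 1·36 = 806 → 2d = 770 → d = 385 px.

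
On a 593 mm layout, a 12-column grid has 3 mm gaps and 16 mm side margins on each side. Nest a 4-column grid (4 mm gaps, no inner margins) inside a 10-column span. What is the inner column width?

113.75 mm

Outer content = 593 − 2·16 = 561 mm.
12c + 11·3 = 561 → 12c = 528 → c = 44 mm.
10-column span = 10·44 + 9·3 = 467 mm.
4d + 3·4 = 467 → 4d = 455 → d = 113.75 mm.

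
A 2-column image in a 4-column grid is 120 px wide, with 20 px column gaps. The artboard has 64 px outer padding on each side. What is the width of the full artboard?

2 columns + 1 column gap: 2c + 1·20 = 120.
2c = 120 − 20 = 100, so c = 50 px.
Artboard = 2·64 + 4·50 + 3·20 = 128 + 200 + 60 = 388 px.

388 px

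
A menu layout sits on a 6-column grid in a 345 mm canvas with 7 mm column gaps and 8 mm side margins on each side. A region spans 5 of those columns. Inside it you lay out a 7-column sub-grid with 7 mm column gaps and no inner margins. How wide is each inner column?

33 mm

Inside the margins: 345 − 16 = 329 mm.
6 columns + 5 column gaps: 6c + 5·7 = 329.
6c = 329 − 35 = 294, so c = 49 mm.
5 columns plus 4 column gaps: 245 + 28 = 273 mm.
Subtracting 6 column gaps of 7 leaves 231 for 7 columns, so d = 33 mm.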